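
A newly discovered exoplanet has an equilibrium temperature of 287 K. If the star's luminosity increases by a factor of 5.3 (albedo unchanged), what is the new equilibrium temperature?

T_eq ∝ L^(1/4) · d^(−1/2).
T′ = 287 × 5.3^(1/4) = 435 K.

T_eq ≈ 435 K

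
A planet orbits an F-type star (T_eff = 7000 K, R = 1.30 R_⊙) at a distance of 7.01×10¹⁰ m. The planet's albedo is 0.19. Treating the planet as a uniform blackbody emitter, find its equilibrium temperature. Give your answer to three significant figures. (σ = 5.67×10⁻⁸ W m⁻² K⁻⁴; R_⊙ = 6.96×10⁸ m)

R_⋆ = 1.30 × 6.96×10⁸ = 9.05×10⁸ m.
L = 4πR_⋆²σT_⋆⁴ = 4π(9.05×10⁸)² × 5.67×10⁻⁸ × (7000)⁴ = 1.40×10²⁷ W.
S = L/(4πd²) = 2.27×10⁴ W m⁻².
Energy balance: absorbed = emitted ⇒ πR²·S(1−A) = 4πR²·σT_eq⁴, so T_eq⁴ = S(1−A)/(4σ).
T_eq = [2.27×10⁴ × 0.81 / (4 × 5.67×10⁻⁸)]^(1/4) = (8.10×10¹⁰)^(1/4) = 533 K.

T_eq ≈ 533 K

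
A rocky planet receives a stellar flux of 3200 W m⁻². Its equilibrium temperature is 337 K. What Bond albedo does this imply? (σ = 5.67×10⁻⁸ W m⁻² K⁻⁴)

A ≈ 0.09

From T_eq⁴ = S(1−A)/(4σ): 1−A = 4σT_eq⁴/S.
1−A = 4 × 5.67×10⁻⁸ × (337)⁴ / 3200 = 0.914.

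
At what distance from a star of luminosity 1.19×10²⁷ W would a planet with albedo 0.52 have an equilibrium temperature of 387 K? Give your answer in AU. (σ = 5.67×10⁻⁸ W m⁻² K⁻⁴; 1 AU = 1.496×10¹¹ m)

d ≈ 0.632 AU

From T_eq⁴ = L(1−A)/(16πσd²): d = √[L(1−A)/(16πσT_eq⁴)].
d = √[1.19×10²⁷ × 0.48 / (16π × 5.67×10⁻⁸ × (387)⁴)] = 9.45×10¹⁰ m = 0.632 AU.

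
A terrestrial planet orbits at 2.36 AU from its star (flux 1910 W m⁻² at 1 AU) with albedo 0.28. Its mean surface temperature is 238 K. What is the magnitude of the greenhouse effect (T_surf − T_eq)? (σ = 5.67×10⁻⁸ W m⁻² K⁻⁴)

S = 1910/2.36² = 342.9 W m⁻².
T_eq = [S(1−A)/(4σ)]^(1/4) = [342.9×0.72/(4×5.67×10⁻⁸)]^(1/4) = 181.6 K.
ΔT = T_surf − T_eq = 238 − 181.6.

ΔT ≈ 56.4 K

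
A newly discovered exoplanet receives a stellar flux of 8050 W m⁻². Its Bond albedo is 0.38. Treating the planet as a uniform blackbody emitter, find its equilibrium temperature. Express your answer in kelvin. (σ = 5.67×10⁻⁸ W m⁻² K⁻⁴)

Energy balance: absorbed = emitted ⇒ πR²·S(1−A) = 4πR²·σT_eq⁴, so T_eq⁴ = S(1−A)/(4σ).
T_eq = [8050 × 0.62 / (4 × 5.67×10⁻⁸)]^(1/4) = (2.20×10¹⁰)^(1/4) = 385 K.

T_eq ≈ 385 K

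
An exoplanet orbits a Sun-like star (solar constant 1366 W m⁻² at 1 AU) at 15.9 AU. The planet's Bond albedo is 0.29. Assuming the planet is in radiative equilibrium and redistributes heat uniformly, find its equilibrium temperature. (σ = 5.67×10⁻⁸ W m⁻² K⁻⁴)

Flux at 15.9 AU: S = 1366/15.9² = 5.40 W m⁻².
Energy balance: absorbed = emitted ⇒ πR²·S(1−A) = 4πR²·σT_eq⁴, so T_eq⁴ = S(1−A)/(4σ).
T_eq = [5.40 × 0.71 / (4 × 5.67×10⁻⁸)]^(1/4) = (1.69×10⁷)^(1/4) = 64.1 K.

T_eq ≈ 64.1 K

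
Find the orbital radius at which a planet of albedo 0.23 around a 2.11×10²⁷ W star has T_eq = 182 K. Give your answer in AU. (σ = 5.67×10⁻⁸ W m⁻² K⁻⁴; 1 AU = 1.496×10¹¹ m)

d ≈ 4.82 AU

From T_eq⁴ = L(1−A)/(16πσd²): d = √[L(1−A)/(16πσT_eq⁴)].
d = √[2.11×10²⁷ × 0.77 / (16π × 5.67×10⁻⁸ × (182)⁴)] = 7.21×10¹¹ m = 4.82 AU.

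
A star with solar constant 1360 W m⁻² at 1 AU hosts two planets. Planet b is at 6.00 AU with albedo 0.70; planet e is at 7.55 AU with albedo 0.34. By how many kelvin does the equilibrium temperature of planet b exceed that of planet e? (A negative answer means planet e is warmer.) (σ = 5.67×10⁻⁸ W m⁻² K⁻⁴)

T_eq = [S₀(1−A)/(4σd²)]^(1/4), so T ∝ (1−A)^(1/4) / √d.
T₁ = [1360×0.30/(4×5.67×10⁻⁸×6.00²)]^(1/4) = 84.08 K.
T₂ = [1360×0.66/(4×5.67×10⁻⁸×7.55²)]^(1/4) = 91.28 K.

ΔT ≈ -7.2 K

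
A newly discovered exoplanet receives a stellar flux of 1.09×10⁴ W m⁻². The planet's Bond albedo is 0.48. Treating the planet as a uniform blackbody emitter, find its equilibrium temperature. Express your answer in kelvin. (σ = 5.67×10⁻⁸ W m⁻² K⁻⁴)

Energy balance: absorbed = emitted ⇒ πR²·S(1−A) = 4πR²·σT_eq⁴, so T_eq⁴ = S(1−A)/(4σ).
T_eq = [1.09×10⁴ × 0.52 / (4 × 5.67×10⁻⁸)]^(1/4) = (2.50×10¹⁰)^(1/4) = 398 K.

T_eq ≈ 398 K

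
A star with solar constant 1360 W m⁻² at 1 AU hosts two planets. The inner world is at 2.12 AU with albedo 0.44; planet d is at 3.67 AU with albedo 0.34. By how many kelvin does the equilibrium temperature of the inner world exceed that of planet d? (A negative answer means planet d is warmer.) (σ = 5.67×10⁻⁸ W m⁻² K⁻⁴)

ΔT ≈ 34.4 K

T_eq = [S₀(1−A)/(4σd²)]^(1/4), so T ∝ (1−A)^(1/4) / √d.
T₁ = [1360×0.56/(4×5.67×10⁻⁸×2.12²)]^(1/4) = 165.33 K.
T₂ = [1360×0.66/(4×5.67×10⁻⁸×3.67²)]^(1/4) = 130.93 K.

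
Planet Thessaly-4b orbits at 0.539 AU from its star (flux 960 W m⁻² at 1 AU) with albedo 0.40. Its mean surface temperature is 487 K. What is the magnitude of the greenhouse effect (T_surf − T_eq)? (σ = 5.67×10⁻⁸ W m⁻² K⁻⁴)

ΔT ≈ 181.2 K

S = 960/0.539² = 3304 W m⁻².
T_eq = [S(1−A)/(4σ)]^(1/4) = [3304×0.60/(4×5.67×10⁻⁸)]^(1/4) = 305.8 K.
ΔT = T_surf − T_eq = 487 − 305.8.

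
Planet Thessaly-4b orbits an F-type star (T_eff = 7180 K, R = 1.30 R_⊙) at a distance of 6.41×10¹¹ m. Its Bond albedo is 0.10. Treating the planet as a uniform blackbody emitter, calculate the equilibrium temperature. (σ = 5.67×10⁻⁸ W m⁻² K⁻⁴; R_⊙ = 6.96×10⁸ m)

R_⋆ = 1.30 × 6.96×10⁸ = 9.05×10⁸ m.
L = 4πR_⋆²σT_⋆⁴ = 4π(9.05×10⁸)² × 5.67×10⁻⁸ × (7180)⁴ = 1.55×10²⁷ W.
S = L/(4πd²) = 300 W m⁻².
Energy balance: absorbed = emitted ⇒ πR²·S(1−A) = 4πR²·σT_eq⁴, so T_eq⁴ = S(1−A)/(4σ).
T_eq = [300 × 0.90 / (4 × 5.67×10⁻⁸)]^(1/4) = (1.19×10⁹)^(1/4) = 186 K.

T_eq ≈ 186 K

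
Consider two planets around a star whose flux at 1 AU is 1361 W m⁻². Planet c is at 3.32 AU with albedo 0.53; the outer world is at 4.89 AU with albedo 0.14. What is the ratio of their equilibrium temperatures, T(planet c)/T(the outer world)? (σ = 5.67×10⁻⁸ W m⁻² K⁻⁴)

T_eq = [S₀(1−A)/(4σd²)]^(1/4), so T ∝ (1−A)^(1/4) / √d.
T₁ = [1361×0.47/(4×5.67×10⁻⁸×3.32²)]^(1/4) = 126.48 K.
T₂ = [1361×0.86/(4×5.67×10⁻⁸×4.89²)]^(1/4) = 121.21 K.

T₁/T₂ ≈ 1.043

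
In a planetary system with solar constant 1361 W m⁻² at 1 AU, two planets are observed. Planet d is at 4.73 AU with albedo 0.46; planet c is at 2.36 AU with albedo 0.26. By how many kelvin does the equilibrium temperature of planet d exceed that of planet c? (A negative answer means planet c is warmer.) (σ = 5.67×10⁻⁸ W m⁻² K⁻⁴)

T_eq = [S₀(1−A)/(4σd²)]^(1/4), so T ∝ (1−A)^(1/4) / √d.
T₁ = [1361×0.54/(4×5.67×10⁻⁸×4.73²)]^(1/4) = 109.70 K.
T₂ = [1361×0.74/(4×5.67×10⁻⁸×2.36²)]^(1/4) = 168.04 K.

ΔT ≈ -58.3 K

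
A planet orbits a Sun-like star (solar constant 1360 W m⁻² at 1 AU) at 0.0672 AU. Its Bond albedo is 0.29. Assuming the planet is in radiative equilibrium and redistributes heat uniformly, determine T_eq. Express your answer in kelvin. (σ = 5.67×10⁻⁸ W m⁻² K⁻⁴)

Flux at 0.0672 AU: S = 1360/0.0672² = 3.01×10⁵ W m⁻².
Energy balance: absorbed = emitted ⇒ πR²·S(1−A) = 4πR²·σT_eq⁴, so T_eq⁴ = S(1−A)/(4σ).
T_eq = [3.01×10⁵ × 0.71 / (4 × 5.67×10⁻⁸)]^(1/4) = (9.43×10¹¹)^(1/4) = 985 K.

T_eq ≈ 985 K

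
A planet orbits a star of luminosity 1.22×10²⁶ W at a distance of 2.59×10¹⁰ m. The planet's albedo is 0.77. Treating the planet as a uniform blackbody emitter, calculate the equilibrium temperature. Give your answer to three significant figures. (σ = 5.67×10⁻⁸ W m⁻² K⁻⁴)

Flux: S = L/(4πd²) = 1.22×10²⁶/(4π×(2.59×10¹⁰)²) = 1.45×10⁴ W m⁻².
Energy balance: absorbed = emitted ⇒ πR²·S(1−A) = 4πR²·σT_eq⁴, so T_eq⁴ = S(1−A)/(4σ).
T_eq = [1.45×10⁴ × 0.23 / (4 × 5.67×10⁻⁸)]^(1/4) = (1.47×10¹⁰)^(1/4) = 348 K.

T_eq ≈ 348 K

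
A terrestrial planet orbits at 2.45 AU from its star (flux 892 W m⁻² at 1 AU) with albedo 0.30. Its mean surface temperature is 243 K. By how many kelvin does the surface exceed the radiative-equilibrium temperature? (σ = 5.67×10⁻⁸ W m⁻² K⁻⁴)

S = 892/2.45² = 148.6 W m⁻².
T_eq = [S(1−A)/(4σ)]^(1/4) = [148.6×0.70/(4×5.67×10⁻⁸)]^(1/4) = 146.3 K.
ΔT = T_surf − T_eq = 243 − 146.3.

ΔT ≈ 96.7 K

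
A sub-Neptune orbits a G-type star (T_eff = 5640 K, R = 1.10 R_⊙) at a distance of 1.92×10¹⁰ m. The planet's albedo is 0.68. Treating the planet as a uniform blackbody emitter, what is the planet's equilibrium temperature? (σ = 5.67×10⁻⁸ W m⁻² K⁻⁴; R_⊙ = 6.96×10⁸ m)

T_eq ≈ 599 K

R_⋆ = 1.10 × 6.96×10⁸ = 7.66×10⁸ m.
L = 4πR_⋆²σT_⋆⁴ = 4π(7.66×10⁸)² × 5.67×10⁻⁸ × (5640)⁴ = 4.23×10²⁶ W.
S = L/(4πd²) = 9.12×10⁴ W m⁻².
Energy balance: absorbed = emitted ⇒ πR²·S(1−A) = 4πR²·σT_eq⁴, so T_eq⁴ = S(1−A)/(4σ).
T_eq = [9.12×10⁴ × 0.32 / (4 × 5.67×10⁻⁸)]^(1/4) = (1.29×10¹¹)^(1/4) = 599 K.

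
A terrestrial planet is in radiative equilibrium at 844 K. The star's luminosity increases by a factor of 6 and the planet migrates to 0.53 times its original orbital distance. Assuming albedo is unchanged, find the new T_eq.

T_eq ∝ L^(1/4) · d^(−1/2).
T′ = 844 × 6^(1/4) / 0.53^(1/2) = 1810 K.

T_eq ≈ 1810 K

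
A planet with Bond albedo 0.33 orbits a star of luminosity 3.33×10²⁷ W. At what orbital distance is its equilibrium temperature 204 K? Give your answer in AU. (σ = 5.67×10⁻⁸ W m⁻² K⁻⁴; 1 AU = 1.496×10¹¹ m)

From T_eq⁴ = L(1−A)/(16πσd²): d = √[L(1−A)/(16πσT_eq⁴)].
d = √[3.33×10²⁷ × 0.67 / (16π × 5.67×10⁻⁸ × (204)⁴)] = 6.72×10¹¹ m = 4.49 AU.

d ≈ 4.49 AU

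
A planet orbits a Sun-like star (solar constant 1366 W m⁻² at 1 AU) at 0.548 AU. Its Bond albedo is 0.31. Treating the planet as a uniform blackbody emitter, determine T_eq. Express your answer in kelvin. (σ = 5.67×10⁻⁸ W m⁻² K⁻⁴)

Flux at 0.548 AU: S = 1366/0.548² = 4550 W m⁻².
Energy balance: absorbed = emitted ⇒ πR²·S(1−A) = 4πR²·σT_eq⁴, so T_eq⁴ = S(1−A)/(4σ).
T_eq = [4550 × 0.69 / (4 × 5.67×10⁻⁸)]^(1/4) = (1.38×10¹⁰)^(1/4) = 343 K.

T_eq ≈ 343 K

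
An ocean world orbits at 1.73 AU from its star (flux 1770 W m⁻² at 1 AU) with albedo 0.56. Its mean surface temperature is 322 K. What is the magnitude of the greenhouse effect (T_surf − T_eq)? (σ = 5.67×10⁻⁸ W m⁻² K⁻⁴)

ΔT ≈ 138.0 K

S = 1770/1.73² = 591.4 W m⁻².
T_eq = [S(1−A)/(4σ)]^(1/4) = [591.4×0.44/(4×5.67×10⁻⁸)]^(1/4) = 184.0 K.
ΔT = T_surf − T_eq = 322 − 184.0.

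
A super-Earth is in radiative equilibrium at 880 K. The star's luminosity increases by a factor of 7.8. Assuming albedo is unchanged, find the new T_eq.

T_eq ≈ 1470 K

T_eq ∝ L^(1/4) · d^(−1/2).
T′ = 880 × 7.8^(1/4) = 1470 K.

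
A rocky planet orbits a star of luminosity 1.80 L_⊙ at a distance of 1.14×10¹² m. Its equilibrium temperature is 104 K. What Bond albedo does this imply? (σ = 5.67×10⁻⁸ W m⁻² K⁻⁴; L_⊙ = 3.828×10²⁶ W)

L = 1.80 × 3.828×10²⁶ = 6.89×10²⁶ W.
Flux: S = L/(4πd²) = 6.89×10²⁶/(4π×(1.14×10¹²)²) = 42.2 W m⁻².
From T_eq⁴ = S(1−A)/(4σ): 1−A = 4σT_eq⁴/S.
1−A = 4 × 5.67×10⁻⁸ × (104)⁴ / 42.2 = 0.629.

A ≈ 0.37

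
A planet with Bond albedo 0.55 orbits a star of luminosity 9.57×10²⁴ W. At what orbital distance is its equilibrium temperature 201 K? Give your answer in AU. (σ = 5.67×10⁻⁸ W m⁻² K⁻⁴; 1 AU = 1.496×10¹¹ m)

From T_eq⁴ = L(1−A)/(16πσd²): d = √[L(1−A)/(16πσT_eq⁴)].
d = √[9.57×10²⁴ × 0.45 / (16π × 5.67×10⁻⁸ × (201)⁴)] = 3.04×10¹⁰ m = 0.203 AU.

d ≈ 0.203 AU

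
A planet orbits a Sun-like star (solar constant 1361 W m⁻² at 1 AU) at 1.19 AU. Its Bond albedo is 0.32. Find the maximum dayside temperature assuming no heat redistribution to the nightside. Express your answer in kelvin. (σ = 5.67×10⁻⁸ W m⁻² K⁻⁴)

T_ss ≈ 328 K

Flux at 1.19 AU: S = 1361/1.19² = 961 W m⁻².
With no redistribution each surface element balances locally: S(1−A) = σT⁴.
T = [961 × 0.68 / 5.67×10⁻⁸]^(1/4) = (1.15×10¹⁰)^(1/4) = 328 K.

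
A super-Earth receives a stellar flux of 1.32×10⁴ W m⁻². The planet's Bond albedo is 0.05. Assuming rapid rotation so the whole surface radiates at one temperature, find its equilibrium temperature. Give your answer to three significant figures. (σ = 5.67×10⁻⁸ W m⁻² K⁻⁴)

T_eq ≈ 485 K

Energy balance: absorbed = emitted ⇒ πR²·S(1−A) = 4πR²·σT_eq⁴, so T_eq⁴ = S(1−A)/(4σ).
T_eq = [1.32×10⁴ × 0.95 / (4 × 5.67×10⁻⁸)]^(1/4) = (5.53×10¹⁰)^(1/4) = 485 K.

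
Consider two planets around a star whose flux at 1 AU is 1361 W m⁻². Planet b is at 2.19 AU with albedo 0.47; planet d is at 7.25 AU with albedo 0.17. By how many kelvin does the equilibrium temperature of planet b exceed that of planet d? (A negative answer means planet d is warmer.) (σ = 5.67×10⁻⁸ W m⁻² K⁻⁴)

ΔT ≈ 61.8 K

T_eq = [S₀(1−A)/(4σd²)]^(1/4), so T ∝ (1−A)^(1/4) / √d.
T₁ = [1361×0.53/(4×5.67×10⁻⁸×2.19²)]^(1/4) = 160.47 K.
T₂ = [1361×0.83/(4×5.67×10⁻⁸×7.25²)]^(1/4) = 98.66 K.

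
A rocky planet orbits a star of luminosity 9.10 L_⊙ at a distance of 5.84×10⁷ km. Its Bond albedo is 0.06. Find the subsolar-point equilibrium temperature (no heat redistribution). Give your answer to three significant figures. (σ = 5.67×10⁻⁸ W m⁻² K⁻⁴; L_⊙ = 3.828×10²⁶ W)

T_ss ≈ 1080 K

d = 5.84×10⁷ km = 5.84×10¹⁰ m.
L = 9.10 × 3.828×10²⁶ = 3.48×10²⁷ W.
Flux: S = L/(4πd²) = 3.48×10²⁷/(4π×(5.84×10¹⁰)²) = 8.13×10⁴ W m⁻².
At the subsolar point the surface absorbs S(1−A) and emits σT⁴ per unit area — no factor of 4, since only the local patch is in balance.
T = [8.13×10⁴ × 0.94 / 5.67×10⁻⁸]^(1/4) = (1.35×10¹²)^(1/4) = 1080 K.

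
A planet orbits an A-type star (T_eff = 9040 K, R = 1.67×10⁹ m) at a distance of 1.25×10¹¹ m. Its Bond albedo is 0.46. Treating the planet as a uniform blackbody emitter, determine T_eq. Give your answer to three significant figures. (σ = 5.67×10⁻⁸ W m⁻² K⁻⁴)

L = 4πR_⋆²σT_⋆⁴ = 4π(1.67×10⁹)² × 5.67×10⁻⁸ × (9040)⁴ = 1.33×10²⁸ W.
S = L/(4πd²) = 6.76×10⁴ W m⁻².
Energy balance: absorbed = emitted ⇒ πR²·S(1−A) = 4πR²·σT_eq⁴, so T_eq⁴ = S(1−A)/(4σ).
T_eq = [6.76×10⁴ × 0.54 / (4 × 5.67×10⁻⁸)]^(1/4) = (1.61×10¹¹)^(1/4) = 633 K.

T_eq ≈ 633 K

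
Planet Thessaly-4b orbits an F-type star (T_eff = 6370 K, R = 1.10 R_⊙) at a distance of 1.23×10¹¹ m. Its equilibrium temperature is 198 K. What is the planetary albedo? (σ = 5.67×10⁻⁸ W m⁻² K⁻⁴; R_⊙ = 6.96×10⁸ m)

A ≈ 0.90

R_⋆ = 1.10 × 6.96×10⁸ = 7.66×10⁸ m.
L = 4πR_⋆²σT_⋆⁴ = 4π(7.66×10⁸)² × 5.67×10⁻⁸ × (6370)⁴ = 6.88×10²⁶ W.
S = L/(4πd²) = 3620 W m⁻².
From T_eq⁴ = S(1−A)/(4σ): 1−A = 4σT_eq⁴/S.
1−A = 4 × 5.67×10⁻⁸ × (198)⁴ / 3620 = 0.096.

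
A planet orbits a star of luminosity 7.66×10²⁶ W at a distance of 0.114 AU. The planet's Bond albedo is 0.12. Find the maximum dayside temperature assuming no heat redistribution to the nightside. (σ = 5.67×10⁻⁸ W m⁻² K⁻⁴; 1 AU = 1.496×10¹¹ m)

T_ss ≈ 1340 K

d = 0.114 AU = 1.71×10¹⁰ m.
Flux: S = L/(4πd²) = 7.66×10²⁶/(4π×(1.71×10¹⁰)²) = 2.10×10⁵ W m⁻².
With no redistribution each surface element balances locally: S(1−A) = σT⁴.
T = [2.10×10⁵ × 0.88 / 5.67×10⁻⁸]^(1/4) = (3.25×10¹²)^(1/4) = 1340 K.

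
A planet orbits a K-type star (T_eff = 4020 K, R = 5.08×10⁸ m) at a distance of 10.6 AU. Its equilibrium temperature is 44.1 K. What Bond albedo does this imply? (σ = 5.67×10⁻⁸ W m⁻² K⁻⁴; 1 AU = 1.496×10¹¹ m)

A ≈ 0.44

d = 10.6 AU = 1.59×10¹² m.
L = 4πR_⋆²σT_⋆⁴ = 4π(5.08×10⁸)² × 5.67×10⁻⁸ × (4020)⁴ = 4.80×10²⁵ W.
S = L/(4πd²) = 1.52 W m⁻².
From T_eq⁴ = S(1−A)/(4σ): 1−A = 4σT_eq⁴/S.
1−A = 4 × 5.67×10⁻⁸ × (44.1)⁴ / 1.52 = 0.564.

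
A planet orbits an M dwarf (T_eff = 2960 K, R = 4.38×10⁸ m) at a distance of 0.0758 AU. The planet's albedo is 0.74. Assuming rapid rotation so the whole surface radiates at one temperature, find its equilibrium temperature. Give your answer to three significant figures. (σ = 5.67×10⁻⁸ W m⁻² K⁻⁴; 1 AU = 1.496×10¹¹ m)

d = 0.0758 AU = 1.13×10¹⁰ m.
L = 4πR_⋆²σT_⋆⁴ = 4π(4.38×10⁸)² × 5.67×10⁻⁸ × (2960)⁴ = 1.05×10²⁵ W.
S = L/(4πd²) = 6490 W m⁻².
Energy balance: absorbed = emitted ⇒ πR²·S(1−A) = 4πR²·σT_eq⁴, so T_eq⁴ = S(1−A)/(4σ).
T_eq = [6490 × 0.26 / (4 × 5.67×10⁻⁸)]^(1/4) = (7.44×10⁹)^(1/4) = 294 K.

T_eq ≈ 294 K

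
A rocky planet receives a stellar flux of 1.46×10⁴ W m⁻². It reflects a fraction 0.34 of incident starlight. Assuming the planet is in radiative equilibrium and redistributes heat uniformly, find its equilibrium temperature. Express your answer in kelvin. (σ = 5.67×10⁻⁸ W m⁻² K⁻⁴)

Energy balance: absorbed = emitted ⇒ πR²·S(1−A) = 4πR²·σT_eq⁴, so T_eq⁴ = S(1−A)/(4σ).
T_eq = [1.46×10⁴ × 0.66 / (4 × 5.67×10⁻⁸)]^(1/4) = (4.25×10¹⁰)^(1/4) = 454 K.

T_eq ≈ 454 K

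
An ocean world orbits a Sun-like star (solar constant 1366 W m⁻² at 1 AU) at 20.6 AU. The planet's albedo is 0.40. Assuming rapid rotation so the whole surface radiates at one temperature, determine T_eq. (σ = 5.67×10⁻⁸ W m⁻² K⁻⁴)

T_eq ≈ 54.0 K

Flux at 20.6 AU: S = 1366/20.6² = 3.22 W m⁻².
Energy balance: absorbed = emitted ⇒ πR²·S(1−A) = 4πR²·σT_eq⁴, so T_eq⁴ = S(1−A)/(4σ).
T_eq = [3.22 × 0.60 / (4 × 5.67×10⁻⁸)]^(1/4) = (8.52×10⁶)^(1/4) = 54.0 K.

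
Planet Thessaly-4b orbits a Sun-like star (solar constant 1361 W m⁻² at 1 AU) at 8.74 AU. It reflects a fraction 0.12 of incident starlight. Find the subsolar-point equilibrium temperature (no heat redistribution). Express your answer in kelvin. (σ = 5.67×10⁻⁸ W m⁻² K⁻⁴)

T_ss ≈ 129 K

Flux at 8.74 AU: S = 1361/8.74² = 17.8 W m⁻².
At the subsolar point the surface absorbs S(1−A) and emits σT⁴ per unit area — no factor of 4, since only the local patch is in balance.
T = [17.8 × 0.88 / 5.67×10⁻⁸]^(1/4) = (2.77×10⁸)^(1/4) = 129 K.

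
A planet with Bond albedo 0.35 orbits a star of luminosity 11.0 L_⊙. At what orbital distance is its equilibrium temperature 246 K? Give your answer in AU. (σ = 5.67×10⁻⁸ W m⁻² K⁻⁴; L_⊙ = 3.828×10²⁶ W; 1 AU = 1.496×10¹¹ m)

L = 11.0 × 3.828×10²⁶ = 4.21×10²⁷ W.
From T_eq⁴ = L(1−A)/(16πσd²): d = √[L(1−A)/(16πσT_eq⁴)].
d = √[4.21×10²⁷ × 0.65 / (16π × 5.67×10⁻⁸ × (246)⁴)] = 5.12×10¹¹ m = 3.42 AU.

d ≈ 3.42 AU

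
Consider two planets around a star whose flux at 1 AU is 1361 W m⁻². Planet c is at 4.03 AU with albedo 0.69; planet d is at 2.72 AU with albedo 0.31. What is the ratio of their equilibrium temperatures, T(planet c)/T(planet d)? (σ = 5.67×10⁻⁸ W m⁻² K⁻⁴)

T_eq = [S₀(1−A)/(4σd²)]^(1/4), so T ∝ (1−A)^(1/4) / √d.
T₁ = [1361×0.31/(4×5.67×10⁻⁸×4.03²)]^(1/4) = 103.45 K.
T₂ = [1361×0.69/(4×5.67×10⁻⁸×2.72²)]^(1/4) = 153.81 K.

T₁/T₂ ≈ 0.673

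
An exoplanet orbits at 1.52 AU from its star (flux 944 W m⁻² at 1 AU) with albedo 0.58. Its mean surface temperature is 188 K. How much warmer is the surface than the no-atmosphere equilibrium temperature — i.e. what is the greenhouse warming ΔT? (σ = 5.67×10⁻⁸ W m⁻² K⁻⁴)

ΔT ≈ 22.1 K

S = 944/1.52² = 408.6 W m⁻².
T_eq = [S(1−A)/(4σ)]^(1/4) = [408.6×0.42/(4×5.67×10⁻⁸)]^(1/4) = 165.9 K.
ΔT = T_surf − T_eq = 188 − 165.9.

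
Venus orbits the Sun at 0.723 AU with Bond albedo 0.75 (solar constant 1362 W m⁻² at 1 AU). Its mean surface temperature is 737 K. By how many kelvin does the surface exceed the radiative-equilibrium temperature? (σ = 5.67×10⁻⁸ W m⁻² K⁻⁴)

ΔT ≈ 505.5 K

S = 1362/0.723² = 2606 W m⁻².
T_eq = [S(1−A)/(4σ)]^(1/4) = [2606×0.25/(4×5.67×10⁻⁸)]^(1/4) = 231.5 K.
ΔT = T_surf − T_eq = 737 − 231.5.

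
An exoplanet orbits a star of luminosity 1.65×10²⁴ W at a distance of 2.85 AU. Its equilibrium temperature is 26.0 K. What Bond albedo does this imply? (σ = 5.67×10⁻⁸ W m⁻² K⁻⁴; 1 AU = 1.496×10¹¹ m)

d = 2.85 AU = 4.26×10¹¹ m.
Flux: S = L/(4πd²) = 1.65×10²⁴/(4π×(4.26×10¹¹)²) = 0.722 W m⁻².
From T_eq⁴ = S(1−A)/(4σ): 1−A = 4σT_eq⁴/S.
1−A = 4 × 5.67×10⁻⁸ × (26.0)⁴ / 0.722 = 0.143.

A ≈ 0.86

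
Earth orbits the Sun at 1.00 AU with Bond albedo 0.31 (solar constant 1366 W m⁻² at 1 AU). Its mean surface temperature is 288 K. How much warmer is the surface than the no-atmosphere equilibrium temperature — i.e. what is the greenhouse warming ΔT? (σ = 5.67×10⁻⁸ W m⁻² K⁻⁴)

S = 1366/1.00² = 1366 W m⁻².
T_eq = [S(1−A)/(4σ)]^(1/4) = [1366×0.69/(4×5.67×10⁻⁸)]^(1/4) = 253.9 K.
ΔT = T_surf − T_eq = 288 − 253.9.

ΔT ≈ 34.1 K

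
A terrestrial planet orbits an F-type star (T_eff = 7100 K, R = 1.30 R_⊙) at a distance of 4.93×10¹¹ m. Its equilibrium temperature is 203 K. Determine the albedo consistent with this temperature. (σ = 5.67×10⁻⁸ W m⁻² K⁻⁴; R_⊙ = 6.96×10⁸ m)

A ≈ 0.21

R_⋆ = 1.30 × 6.96×10⁸ = 9.05×10⁸ m.
L = 4πR_⋆²σT_⋆⁴ = 4π(9.05×10⁸)² × 5.67×10⁻⁸ × (7100)⁴ = 1.48×10²⁷ W.
S = L/(4πd²) = 485 W m⁻².
From T_eq⁴ = S(1−A)/(4σ): 1−A = 4σT_eq⁴/S.
1−A = 4 × 5.67×10⁻⁸ × (203)⁴ / 485 = 0.794.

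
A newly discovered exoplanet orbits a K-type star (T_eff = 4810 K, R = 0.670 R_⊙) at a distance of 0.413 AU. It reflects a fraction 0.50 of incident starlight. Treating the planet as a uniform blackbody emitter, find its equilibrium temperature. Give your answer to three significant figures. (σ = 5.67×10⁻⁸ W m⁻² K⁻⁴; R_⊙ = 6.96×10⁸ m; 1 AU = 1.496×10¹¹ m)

R_⋆ = 0.670 × 6.96×10⁸ = 4.66×10⁸ m.
d = 0.413 AU = 6.18×10¹⁰ m.
L = 4πR_⋆²σT_⋆⁴ = 4π(4.66×10⁸)² × 5.67×10⁻⁸ × (4810)⁴ = 8.29×10²⁵ W.
S = L/(4πd²) = 1730 W m⁻².
Energy balance: absorbed = emitted ⇒ πR²·S(1−A) = 4πR²·σT_eq⁴, so T_eq⁴ = S(1−A)/(4σ).
T_eq = [1730 × 0.50 / (4 × 5.67×10⁻⁸)]^(1/4) = (3.81×10⁹)^(1/4) = 248 K.

T_eq ≈ 248 K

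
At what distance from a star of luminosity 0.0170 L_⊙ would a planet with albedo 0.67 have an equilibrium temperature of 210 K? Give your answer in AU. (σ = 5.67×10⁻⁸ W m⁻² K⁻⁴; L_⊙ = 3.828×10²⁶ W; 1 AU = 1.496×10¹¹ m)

d ≈ 0.132 AU

L = 0.0170 × 3.828×10²⁶ = 6.51×10²⁴ W.
From T_eq⁴ = L(1−A)/(16πσd²): d = √[L(1−A)/(16πσT_eq⁴)].
d = √[6.51×10²⁴ × 0.33 / (16π × 5.67×10⁻⁸ × (210)⁴)] = 1.97×10¹⁰ m = 0.132 AU.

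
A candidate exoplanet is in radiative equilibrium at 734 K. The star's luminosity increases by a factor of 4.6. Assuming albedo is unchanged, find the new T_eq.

T_eq ≈ 1070 K

T_eq ∝ L^(1/4) · d^(−1/2).
T′ = 734 × 4.6^(1/4) = 1070 K.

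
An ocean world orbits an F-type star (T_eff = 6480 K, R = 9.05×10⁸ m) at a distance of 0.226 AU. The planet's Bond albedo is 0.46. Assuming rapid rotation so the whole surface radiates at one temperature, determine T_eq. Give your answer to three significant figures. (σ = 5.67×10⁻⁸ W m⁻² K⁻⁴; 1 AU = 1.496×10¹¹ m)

d = 0.226 AU = 3.38×10¹⁰ m.
L = 4πR_⋆²σT_⋆⁴ = 4π(9.05×10⁸)² × 5.67×10⁻⁸ × (6480)⁴ = 1.03×10²⁷ W.
S = L/(4πd²) = 7.16×10⁴ W m⁻².
Energy balance: absorbed = emitted ⇒ πR²·S(1−A) = 4πR²·σT_eq⁴, so T_eq⁴ = S(1−A)/(4σ).
T_eq = [7.16×10⁴ × 0.54 / (4 × 5.67×10⁻⁸)]^(1/4) = (1.71×10¹¹)^(1/4) = 643 K.

T_eq ≈ 643 K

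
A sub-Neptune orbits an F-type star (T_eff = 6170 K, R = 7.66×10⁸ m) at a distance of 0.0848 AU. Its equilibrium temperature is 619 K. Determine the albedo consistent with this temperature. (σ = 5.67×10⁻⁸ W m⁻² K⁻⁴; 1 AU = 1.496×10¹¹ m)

A ≈ 0.89

d = 0.0848 AU = 1.27×10¹⁰ m.
L = 4πR_⋆²σT_⋆⁴ = 4π(7.66×10⁸)² × 5.67×10⁻⁸ × (6170)⁴ = 6.06×10²⁶ W.
S = L/(4πd²) = 3.00×10⁵ W m⁻².
From T_eq⁴ = S(1−A)/(4σ): 1−A = 4σT_eq⁴/S.
1−A = 4 × 5.67×10⁻⁸ × (619)⁴ / 3.00×10⁵ = 0.111.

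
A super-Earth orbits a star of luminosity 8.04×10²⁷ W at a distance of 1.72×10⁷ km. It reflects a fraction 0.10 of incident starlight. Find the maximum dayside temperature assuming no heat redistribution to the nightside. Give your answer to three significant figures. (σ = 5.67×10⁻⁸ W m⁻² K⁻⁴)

T_ss ≈ 2420 K

d = 1.72×10⁷ km = 1.72×10¹⁰ m.
Flux: S = L/(4πd²) = 8.04×10²⁷/(4π×(1.72×10¹⁰)²) = 2.16×10⁶ W m⁻².
With no redistribution each surface element balances locally: S(1−A) = σT⁴.
T = [2.16×10⁶ × 0.90 / 5.67×10⁻⁸]^(1/4) = (3.43×10¹³)^(1/4) = 2420 K.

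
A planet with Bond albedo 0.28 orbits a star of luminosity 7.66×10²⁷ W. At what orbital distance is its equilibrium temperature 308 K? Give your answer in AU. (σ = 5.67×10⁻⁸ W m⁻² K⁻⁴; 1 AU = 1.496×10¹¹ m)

From T_eq⁴ = L(1−A)/(16πσd²): d = √[L(1−A)/(16πσT_eq⁴)].
d = √[7.66×10²⁷ × 0.72 / (16π × 5.67×10⁻⁸ × (308)⁴)] = 4.64×10¹¹ m = 3.10 AU.

d ≈ 3.10 AU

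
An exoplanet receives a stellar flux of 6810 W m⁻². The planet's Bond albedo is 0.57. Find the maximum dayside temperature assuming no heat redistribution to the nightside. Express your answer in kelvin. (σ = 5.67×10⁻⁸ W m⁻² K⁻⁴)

With no redistribution each surface element balances locally: S(1−A) = σT⁴.
T = [6810 × 0.43 / 5.67×10⁻⁸]^(1/4) = (5.16×10¹⁰)^(1/4) = 477 K.

T_ss ≈ 477 K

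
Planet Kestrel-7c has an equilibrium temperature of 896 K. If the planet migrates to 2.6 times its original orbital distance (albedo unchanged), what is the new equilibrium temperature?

T_eq ≈ 556 K

T_eq ∝ L^(1/4) · d^(−1/2).
T′ = 896 / 2.6^(1/2) = 556 K.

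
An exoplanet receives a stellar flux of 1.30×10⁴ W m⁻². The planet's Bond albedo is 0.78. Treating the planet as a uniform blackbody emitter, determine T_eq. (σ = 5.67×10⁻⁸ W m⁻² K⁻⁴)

T_eq ≈ 335 K

Energy balance: absorbed = emitted ⇒ πR²·S(1−A) = 4πR²·σT_eq⁴, so T_eq⁴ = S(1−A)/(4σ).
T_eq = [1.30×10⁴ × 0.22 / (4 × 5.67×10⁻⁸)]^(1/4) = (1.26×10¹⁰)^(1/4) = 335 K.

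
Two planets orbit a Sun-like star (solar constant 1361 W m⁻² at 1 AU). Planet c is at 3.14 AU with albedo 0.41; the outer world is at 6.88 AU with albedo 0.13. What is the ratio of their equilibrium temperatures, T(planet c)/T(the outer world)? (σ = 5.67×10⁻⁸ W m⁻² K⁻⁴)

T₁/T₂ ≈ 1.343

T_eq = [S₀(1−A)/(4σd²)]^(1/4), so T ∝ (1−A)^(1/4) / √d.
T₁ = [1361×0.59/(4×5.67×10⁻⁸×3.14²)]^(1/4) = 137.66 K.
T₂ = [1361×0.87/(4×5.67×10⁻⁸×6.88²)]^(1/4) = 102.48 K.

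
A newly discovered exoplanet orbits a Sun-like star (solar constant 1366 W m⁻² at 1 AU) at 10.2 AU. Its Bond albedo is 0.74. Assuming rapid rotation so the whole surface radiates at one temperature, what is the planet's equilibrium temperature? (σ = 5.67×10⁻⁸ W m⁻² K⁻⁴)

Flux at 10.2 AU: S = 1366/10.2² = 13.1 W m⁻².
Energy balance: absorbed = emitted ⇒ πR²·S(1−A) = 4πR²·σT_eq⁴, so T_eq⁴ = S(1−A)/(4σ).
T_eq = [13.1 × 0.26 / (4 × 5.67×10⁻⁸)]^(1/4) = (1.51×10⁷)^(1/4) = 62.3 K.

T_eq ≈ 62.3 K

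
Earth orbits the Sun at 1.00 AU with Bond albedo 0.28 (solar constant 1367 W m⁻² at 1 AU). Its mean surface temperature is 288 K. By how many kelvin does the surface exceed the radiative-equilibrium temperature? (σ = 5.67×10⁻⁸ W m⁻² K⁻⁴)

S = 1367/1.00² = 1367 W m⁻².
T_eq = [S(1−A)/(4σ)]^(1/4) = [1367×0.72/(4×5.67×10⁻⁸)]^(1/4) = 256.7 K.
ΔT = T_surf − T_eq = 288 − 256.7.

ΔT ≈ 31.3 K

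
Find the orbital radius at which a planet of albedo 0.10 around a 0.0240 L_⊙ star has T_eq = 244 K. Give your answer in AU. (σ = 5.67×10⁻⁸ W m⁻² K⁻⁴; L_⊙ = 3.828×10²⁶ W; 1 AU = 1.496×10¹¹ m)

L = 0.0240 × 3.828×10²⁶ = 9.19×10²⁴ W.
From T_eq⁴ = L(1−A)/(16πσd²): d = √[L(1−A)/(16πσT_eq⁴)].
d = √[9.19×10²⁴ × 0.90 / (16π × 5.67×10⁻⁸ × (244)⁴)] = 2.86×10¹⁰ m = 0.191 AU.

d ≈ 0.191 AU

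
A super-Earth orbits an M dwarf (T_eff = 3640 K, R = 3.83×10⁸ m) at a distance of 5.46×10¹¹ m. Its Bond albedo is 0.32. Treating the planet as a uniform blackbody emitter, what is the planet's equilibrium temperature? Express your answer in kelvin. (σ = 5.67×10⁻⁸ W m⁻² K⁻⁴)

T_eq ≈ 61.9 K

L = 4πR_⋆²σT_⋆⁴ = 4π(3.83×10⁸)² × 5.67×10⁻⁸ × (3640)⁴ = 1.83×10²⁵ W.
S = L/(4πd²) = 4.90 W m⁻².
Energy balance: absorbed = emitted ⇒ πR²·S(1−A) = 4πR²·σT_eq⁴, so T_eq⁴ = S(1−A)/(4σ).
T_eq = [4.90 × 0.68 / (4 × 5.67×10⁻⁸)]^(1/4) = (1.47×10⁷)^(1/4) = 61.9 K.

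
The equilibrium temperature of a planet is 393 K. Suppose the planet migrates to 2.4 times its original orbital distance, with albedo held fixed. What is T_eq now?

T_eq ∝ L^(1/4) · d^(−1/2).
T′ = 393 / 2.4^(1/2) = 254 K.

T_eq ≈ 254 K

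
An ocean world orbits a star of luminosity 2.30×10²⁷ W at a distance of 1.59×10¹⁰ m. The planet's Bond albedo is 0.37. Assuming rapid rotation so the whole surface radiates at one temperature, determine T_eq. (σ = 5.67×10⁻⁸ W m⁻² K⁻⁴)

T_eq ≈ 1190 K

Flux: S = L/(4πd²) = 2.30×10²⁷/(4π×(1.59×10¹⁰)²) = 7.24×10⁵ W m⁻².
Energy balance: absorbed = emitted ⇒ πR²·S(1−A) = 4πR²·σT_eq⁴, so T_eq⁴ = S(1−A)/(4σ).
T_eq = [7.24×10⁵ × 0.63 / (4 × 5.67×10⁻⁸)]^(1/4) = (2.01×10¹²)^(1/4) = 1190 K.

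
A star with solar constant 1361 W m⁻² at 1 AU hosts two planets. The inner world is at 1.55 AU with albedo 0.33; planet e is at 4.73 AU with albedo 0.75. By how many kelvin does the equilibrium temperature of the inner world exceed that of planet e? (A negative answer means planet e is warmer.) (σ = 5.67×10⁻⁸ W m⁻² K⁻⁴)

T_eq = [S₀(1−A)/(4σd²)]^(1/4), so T ∝ (1−A)^(1/4) / √d.
T₁ = [1361×0.67/(4×5.67×10⁻⁸×1.55²)]^(1/4) = 202.26 K.
T₂ = [1361×0.25/(4×5.67×10⁻⁸×4.73²)]^(1/4) = 90.49 K.

ΔT ≈ 111.8 K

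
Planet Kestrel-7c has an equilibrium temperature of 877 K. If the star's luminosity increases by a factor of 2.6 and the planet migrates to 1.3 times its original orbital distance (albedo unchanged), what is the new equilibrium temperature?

T_eq ≈ 977 K

T_eq ∝ L^(1/4) · d^(−1/2).
T′ = 877 × 2.6^(1/4) / 1.3^(1/2) = 977 K.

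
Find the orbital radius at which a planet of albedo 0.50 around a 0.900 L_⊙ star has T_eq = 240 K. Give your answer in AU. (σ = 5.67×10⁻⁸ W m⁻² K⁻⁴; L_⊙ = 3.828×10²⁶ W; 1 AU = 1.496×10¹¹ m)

L = 0.900 × 3.828×10²⁶ = 3.45×10²⁶ W.
From T_eq⁴ = L(1−A)/(16πσd²): d = √[L(1−A)/(16πσT_eq⁴)].
d = √[3.45×10²⁶ × 0.50 / (16π × 5.67×10⁻⁸ × (240)⁴)] = 1.35×10¹¹ m = 0.902 AU.

d ≈ 0.902 AU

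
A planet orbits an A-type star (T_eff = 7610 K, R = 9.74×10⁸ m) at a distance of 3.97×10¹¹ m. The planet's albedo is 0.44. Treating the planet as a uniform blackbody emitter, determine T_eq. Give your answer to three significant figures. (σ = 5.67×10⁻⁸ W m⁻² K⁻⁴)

T_eq ≈ 231 K

L = 4πR_⋆²σT_⋆⁴ = 4π(9.74×10⁸)² × 5.67×10⁻⁸ × (7610)⁴ = 2.27×10²⁷ W.
S = L/(4πd²) = 1140 W m⁻².
Energy balance: absorbed = emitted ⇒ πR²·S(1−A) = 4πR²·σT_eq⁴, so T_eq⁴ = S(1−A)/(4σ).
T_eq = [1140 × 0.56 / (4 × 5.67×10⁻⁸)]^(1/4) = (2.83×10⁹)^(1/4) = 231 K.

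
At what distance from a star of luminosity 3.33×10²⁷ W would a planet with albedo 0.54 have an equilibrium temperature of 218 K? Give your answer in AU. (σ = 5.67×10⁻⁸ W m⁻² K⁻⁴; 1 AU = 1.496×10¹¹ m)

d ≈ 3.26 AU

From T_eq⁴ = L(1−A)/(16πσd²): d = √[L(1−A)/(16πσT_eq⁴)].
d = √[3.33×10²⁷ × 0.46 / (16π × 5.67×10⁻⁸ × (218)⁴)] = 4.88×10¹¹ m = 3.26 AU.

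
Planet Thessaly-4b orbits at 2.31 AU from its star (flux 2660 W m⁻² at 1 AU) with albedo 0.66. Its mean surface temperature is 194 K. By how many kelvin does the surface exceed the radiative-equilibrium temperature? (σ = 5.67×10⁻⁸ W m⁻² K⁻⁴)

S = 2660/2.31² = 498.5 W m⁻².
T_eq = [S(1−A)/(4σ)]^(1/4) = [498.5×0.34/(4×5.67×10⁻⁸)]^(1/4) = 165.3 K.
ΔT = T_surf − T_eq = 194 − 165.3.

ΔT ≈ 28.7 K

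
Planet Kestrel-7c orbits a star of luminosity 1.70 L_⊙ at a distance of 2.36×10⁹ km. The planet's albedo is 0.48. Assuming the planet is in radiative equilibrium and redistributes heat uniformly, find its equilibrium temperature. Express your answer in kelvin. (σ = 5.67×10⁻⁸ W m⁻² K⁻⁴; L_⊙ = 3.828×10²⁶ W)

T_eq ≈ 67.9 K

d = 2.36×10⁹ km = 2.36×10¹² m.
L = 1.70 × 3.828×10²⁶ = 6.51×10²⁶ W.
Flux: S = L/(4πd²) = 6.51×10²⁶/(4π×(2.36×10¹²)²) = 9.30 W m⁻².
Energy balance: absorbed = emitted ⇒ πR²·S(1−A) = 4πR²·σT_eq⁴, so T_eq⁴ = S(1−A)/(4σ).
T_eq = [9.30 × 0.52 / (4 × 5.67×10⁻⁸)]^(1/4) = (2.13×10⁷)^(1/4) = 67.9 K.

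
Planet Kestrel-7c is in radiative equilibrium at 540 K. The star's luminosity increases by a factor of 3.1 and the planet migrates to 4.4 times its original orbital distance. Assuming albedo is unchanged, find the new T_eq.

T_eq ∝ L^(1/4) · d^(−1/2).
T′ = 540 × 3.1^(1/4) / 4.4^(1/2) = 342 K.

T_eq ≈ 342 K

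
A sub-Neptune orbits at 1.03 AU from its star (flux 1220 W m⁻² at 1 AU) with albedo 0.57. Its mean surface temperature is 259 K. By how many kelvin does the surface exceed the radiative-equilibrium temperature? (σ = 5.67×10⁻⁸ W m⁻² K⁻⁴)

S = 1220/1.03² = 1150 W m⁻².
T_eq = [S(1−A)/(4σ)]^(1/4) = [1150×0.43/(4×5.67×10⁻⁸)]^(1/4) = 216.1 K.
ΔT = T_surf − T_eq = 259 − 216.1.

ΔT ≈ 42.9 K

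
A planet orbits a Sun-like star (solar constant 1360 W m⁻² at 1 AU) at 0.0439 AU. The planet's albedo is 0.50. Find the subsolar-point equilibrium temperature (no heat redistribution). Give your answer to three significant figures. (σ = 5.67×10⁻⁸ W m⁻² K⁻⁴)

T_ss ≈ 1580 K

Flux at 0.0439 AU: S = 1360/0.0439² = 7.06×10⁵ W m⁻².
At the subsolar point the surface absorbs S(1−A) and emits σT⁴ per unit area — no factor of 4, since only the local patch is in balance.
T = [7.06×10⁵ × 0.50 / 5.67×10⁻⁸]^(1/4) = (6.22×10¹²)^(1/4) = 1580 K.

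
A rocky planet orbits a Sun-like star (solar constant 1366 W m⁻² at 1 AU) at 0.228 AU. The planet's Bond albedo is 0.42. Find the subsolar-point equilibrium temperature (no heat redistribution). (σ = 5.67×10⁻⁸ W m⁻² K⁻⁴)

Flux at 0.228 AU: S = 1366/0.228² = 2.63×10⁴ W m⁻².
At the subsolar point the surface absorbs S(1−A) and emits σT⁴ per unit area — no factor of 4, since only the local patch is in balance.
T = [2.63×10⁴ × 0.58 / 5.67×10⁻⁸]^(1/4) = (2.69×10¹¹)^(1/4) = 720 K.

T_ss ≈ 720 K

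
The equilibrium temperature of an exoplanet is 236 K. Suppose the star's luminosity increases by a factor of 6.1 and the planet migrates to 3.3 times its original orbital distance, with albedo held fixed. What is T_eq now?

T_eq ≈ 204 K

T_eq ∝ L^(1/4) · d^(−1/2).
T′ = 236 × 6.1^(1/4) / 3.3^(1/2) = 204 K.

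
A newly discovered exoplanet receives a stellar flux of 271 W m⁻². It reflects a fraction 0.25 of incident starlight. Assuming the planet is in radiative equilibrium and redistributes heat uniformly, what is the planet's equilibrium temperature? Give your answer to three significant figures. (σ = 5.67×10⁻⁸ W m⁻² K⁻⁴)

Energy balance: absorbed = emitted ⇒ πR²·S(1−A) = 4πR²·σT_eq⁴, so T_eq⁴ = S(1−A)/(4σ).
T_eq = [271 × 0.75 / (4 × 5.67×10⁻⁸)]^(1/4) = (8.96×10⁸)^(1/4) = 173 K.

T_eq ≈ 173 K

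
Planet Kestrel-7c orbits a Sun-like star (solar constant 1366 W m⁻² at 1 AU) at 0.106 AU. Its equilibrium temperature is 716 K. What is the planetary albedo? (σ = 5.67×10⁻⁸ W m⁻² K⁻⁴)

Flux at 0.106 AU: S = 1366/0.106² = 1.22×10⁵ W m⁻².
From T_eq⁴ = S(1−A)/(4σ): 1−A = 4σT_eq⁴/S.
1−A = 4 × 5.67×10⁻⁸ × (716)⁴ / 1.22×10⁵ = 0.490.

A ≈ 0.51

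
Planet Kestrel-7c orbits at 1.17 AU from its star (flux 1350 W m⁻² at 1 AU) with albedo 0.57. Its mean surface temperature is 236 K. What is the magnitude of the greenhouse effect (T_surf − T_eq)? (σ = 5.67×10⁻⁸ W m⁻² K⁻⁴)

S = 1350/1.17² = 986.2 W m⁻².
T_eq = [S(1−A)/(4σ)]^(1/4) = [986.2×0.43/(4×5.67×10⁻⁸)]^(1/4) = 207.9 K.
ΔT = T_surf − T_eq = 236 − 207.9.

ΔT ≈ 28.1 K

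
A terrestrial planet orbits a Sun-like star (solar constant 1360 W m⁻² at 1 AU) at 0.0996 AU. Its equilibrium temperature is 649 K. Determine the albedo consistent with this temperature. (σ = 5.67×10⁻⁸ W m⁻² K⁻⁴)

A ≈ 0.71

Flux at 0.0996 AU: S = 1360/0.0996² = 1.37×10⁵ W m⁻².
From T_eq⁴ = S(1−A)/(4σ): 1−A = 4σT_eq⁴/S.
1−A = 4 × 5.67×10⁻⁸ × (649)⁴ / 1.37×10⁵ = 0.293.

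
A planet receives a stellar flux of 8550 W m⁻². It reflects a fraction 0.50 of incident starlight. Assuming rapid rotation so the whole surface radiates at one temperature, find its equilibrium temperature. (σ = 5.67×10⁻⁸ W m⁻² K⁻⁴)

T_eq ≈ 371 K

Energy balance: absorbed = emitted ⇒ πR²·S(1−A) = 4πR²·σT_eq⁴, so T_eq⁴ = S(1−A)/(4σ).
T_eq = [8550 × 0.50 / (4 × 5.67×10⁻⁸)]^(1/4) = (1.88×10¹⁰)^(1/4) = 371 K.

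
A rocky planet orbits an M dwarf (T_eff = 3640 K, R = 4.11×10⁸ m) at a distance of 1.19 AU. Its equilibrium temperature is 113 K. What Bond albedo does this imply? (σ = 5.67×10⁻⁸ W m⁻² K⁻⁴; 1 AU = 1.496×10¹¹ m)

d = 1.19 AU = 1.78×10¹¹ m.
L = 4πR_⋆²σT_⋆⁴ = 4π(4.11×10⁸)² × 5.67×10⁻⁸ × (3640)⁴ = 2.11×10²⁵ W.
S = L/(4πd²) = 53.1 W m⁻².
From T_eq⁴ = S(1−A)/(4σ): 1−A = 4σT_eq⁴/S.
1−A = 4 × 5.67×10⁻⁸ × (113)⁴ / 53.1 = 0.697.

A ≈ 0.30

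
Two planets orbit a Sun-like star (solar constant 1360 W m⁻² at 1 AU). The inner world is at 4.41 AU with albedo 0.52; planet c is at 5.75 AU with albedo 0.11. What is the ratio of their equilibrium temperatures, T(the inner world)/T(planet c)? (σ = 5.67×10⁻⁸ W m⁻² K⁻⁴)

T_eq = [S₀(1−A)/(4σd²)]^(1/4), so T ∝ (1−A)^(1/4) / √d.
T₁ = [1360×0.48/(4×5.67×10⁻⁸×4.41²)]^(1/4) = 110.30 K.
T₂ = [1360×0.89/(4×5.67×10⁻⁸×5.75²)]^(1/4) = 112.72 K.

T₁/T₂ ≈ 0.979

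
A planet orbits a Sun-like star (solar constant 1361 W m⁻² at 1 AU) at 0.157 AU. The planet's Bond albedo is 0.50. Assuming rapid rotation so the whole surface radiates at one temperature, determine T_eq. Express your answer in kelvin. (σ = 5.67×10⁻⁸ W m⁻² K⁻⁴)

T_eq ≈ 591 K

Flux at 0.157 AU: S = 1361/0.157² = 5.52×10⁴ W m⁻².
Energy balance: absorbed = emitted ⇒ πR²·S(1−A) = 4πR²·σT_eq⁴, so T_eq⁴ = S(1−A)/(4σ).
T_eq = [5.52×10⁴ × 0.50 / (4 × 5.67×10⁻⁸)]^(1/4) = (1.22×10¹¹)^(1/4) = 591 K.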